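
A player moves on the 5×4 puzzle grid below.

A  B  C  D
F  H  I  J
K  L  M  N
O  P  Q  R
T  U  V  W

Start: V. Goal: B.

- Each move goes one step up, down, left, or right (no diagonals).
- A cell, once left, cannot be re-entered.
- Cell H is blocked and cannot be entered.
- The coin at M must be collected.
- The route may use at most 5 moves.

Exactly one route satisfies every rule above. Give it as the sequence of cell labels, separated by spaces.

The 5-move cap with required stops at M leaves no slack for detours.
Route from V: up 4 to C, left 1 to B — 5 moves in all.
Check: all required cells visited; 5 ≤ 5 moves.

V Q M I C B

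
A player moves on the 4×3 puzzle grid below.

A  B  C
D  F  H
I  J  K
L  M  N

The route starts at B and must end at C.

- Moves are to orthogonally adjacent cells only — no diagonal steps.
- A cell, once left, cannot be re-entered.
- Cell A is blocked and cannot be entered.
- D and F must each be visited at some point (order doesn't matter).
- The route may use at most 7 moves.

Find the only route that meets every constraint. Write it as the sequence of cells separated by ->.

Any route must reach D and F and still end at C within 7 moves, so the order of the required stops is forced.
Route from B: down 1 to F, left 1 to D, down 1 to I, right 2 to K, up 2 to C — 7 moves in all.
Check: all required cells visited; 7 ≤ 7 moves.

B -> F -> D -> I -> J -> K -> H -> C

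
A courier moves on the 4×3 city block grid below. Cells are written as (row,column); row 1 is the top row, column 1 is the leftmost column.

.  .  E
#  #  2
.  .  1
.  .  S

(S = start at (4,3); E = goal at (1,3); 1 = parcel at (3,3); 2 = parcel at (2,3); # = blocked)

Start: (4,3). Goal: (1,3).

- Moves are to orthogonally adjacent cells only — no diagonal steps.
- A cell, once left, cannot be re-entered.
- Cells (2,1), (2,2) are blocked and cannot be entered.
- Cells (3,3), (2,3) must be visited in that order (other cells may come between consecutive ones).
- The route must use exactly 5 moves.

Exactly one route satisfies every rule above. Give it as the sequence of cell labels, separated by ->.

The waypoints must appear in the order (3,3), (2,3), with no cell reused.
Route from (4,3): left to (4,2), up to (3,2), right to (3,3), 2× up (reaching (1,3)) — 5 moves in all.
Check: order respected (1 at step 3, 2 at step 4); 5 moves as required.

(4,3) -> (4,2) -> (3,2) -> (3,3) -> (2,3) -> (1,3)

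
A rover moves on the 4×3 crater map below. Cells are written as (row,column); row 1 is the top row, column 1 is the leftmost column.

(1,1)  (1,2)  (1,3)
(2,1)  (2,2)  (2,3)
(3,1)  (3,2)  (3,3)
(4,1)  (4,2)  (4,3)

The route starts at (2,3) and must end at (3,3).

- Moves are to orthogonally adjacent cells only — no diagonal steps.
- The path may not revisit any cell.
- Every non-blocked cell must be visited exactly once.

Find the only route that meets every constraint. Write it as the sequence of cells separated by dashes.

(2,3) - (1,3) - (1,2) - (1,1) - (2,1) - (2,2) - (3,2) - (3,1) - (4,1) - (4,2) - (4,3) - (3,3)

Need to visit all 12 open cells exactly once, starting at (2,3) and ending at (3,3).
Cell (1,3) has only two open neighbours ((2,3) and (1,2)), so the path must pass straight through it: one of those is the cell it's entered from and the other is where it exits.
Route from (2,3): up 1 to (1,3), left 2 to (1,1), down 1 to (2,1), right 1 to (2,2), down 1 to (3,2), left 1 to (3,1), down 1 to (4,1), right 2 to (4,3), up 1 to (3,3) — 11 moves in all.
Check: all 12 open cells covered.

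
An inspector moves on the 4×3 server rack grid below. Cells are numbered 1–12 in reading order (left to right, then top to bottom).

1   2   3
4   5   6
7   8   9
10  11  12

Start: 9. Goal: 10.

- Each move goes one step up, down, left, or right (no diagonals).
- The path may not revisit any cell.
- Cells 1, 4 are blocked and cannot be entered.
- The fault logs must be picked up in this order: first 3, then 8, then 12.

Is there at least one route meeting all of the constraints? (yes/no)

no

Even ignoring the required order, no revisit-free route from 9 to 10 manages to pass through all of 3, 8, and 12: branching out from 9, every path either misses one of them or, having collected them, can no longer reach 10 without re-entering a cell.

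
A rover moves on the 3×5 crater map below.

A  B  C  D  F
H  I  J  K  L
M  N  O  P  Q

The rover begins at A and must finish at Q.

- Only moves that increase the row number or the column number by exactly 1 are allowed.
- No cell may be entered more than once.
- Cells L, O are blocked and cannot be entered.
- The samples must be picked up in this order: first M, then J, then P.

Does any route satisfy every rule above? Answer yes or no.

J lies above M, so going from M to J would need an upward move — but moves only go right/down, so M cannot be visited before J.

no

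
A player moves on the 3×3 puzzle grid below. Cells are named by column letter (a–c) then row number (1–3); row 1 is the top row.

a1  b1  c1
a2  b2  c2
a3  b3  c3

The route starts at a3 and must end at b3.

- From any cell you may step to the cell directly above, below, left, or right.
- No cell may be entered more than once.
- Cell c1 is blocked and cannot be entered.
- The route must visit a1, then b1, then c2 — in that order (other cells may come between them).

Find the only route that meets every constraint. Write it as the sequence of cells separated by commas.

a3, a2, a1, b1, b2, c2, c3, b3

The waypoints must appear in the order a1, b1, c2, with no cell reused.
Route from a3: 2× up (reaching a1), right to b1, down to b2, right to c2, down to c3, left to b3 — 7 moves in all.
Check: order respected (a1 at step 2, b1 at step 3, c2 at step 5).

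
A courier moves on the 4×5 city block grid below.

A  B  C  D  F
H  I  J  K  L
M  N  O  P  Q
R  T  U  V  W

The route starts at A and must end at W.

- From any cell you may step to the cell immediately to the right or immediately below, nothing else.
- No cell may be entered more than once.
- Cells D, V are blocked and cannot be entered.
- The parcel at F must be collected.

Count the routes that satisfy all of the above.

0

A right/down-only route from A to W makes exactly 3 down-moves and 4 right-moves in some order.
With no other constraints that would be C(7,3) = 35 routes.
Split at F and multiply the segment counts (each segment already excludes blocked cells): A→F: 0; F→W: 1; product = 0.
No route satisfies every constraint, so the count is 0.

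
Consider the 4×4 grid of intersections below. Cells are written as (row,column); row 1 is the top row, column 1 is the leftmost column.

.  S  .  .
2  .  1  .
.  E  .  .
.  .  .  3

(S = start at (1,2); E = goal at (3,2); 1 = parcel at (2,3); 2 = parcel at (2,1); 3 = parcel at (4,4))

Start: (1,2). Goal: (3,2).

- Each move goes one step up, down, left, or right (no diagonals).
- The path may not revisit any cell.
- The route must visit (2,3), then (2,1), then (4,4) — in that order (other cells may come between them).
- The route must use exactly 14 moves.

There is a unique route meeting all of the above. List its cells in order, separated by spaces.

(1,2) (1,3) (1,4) (2,4) (2,3) (2,2) (2,1) (3,1) (4,1) (4,2) (4,3) (4,4) (3,4) (3,3) (3,2)

The waypoints must appear in the order (2,3), (2,1), (4,4), with no cell reused.
Route from (1,2): right 2 to (1,4), down 1 to (2,4), left 3 to (2,1), down 2 to (4,1), right 3 to (4,4), up 1 to (3,4), left 2 to (3,2) — 14 moves in all.
Check: order respected (1 at step 4, 2 at step 6, 3 at step 11); 14 moves as required.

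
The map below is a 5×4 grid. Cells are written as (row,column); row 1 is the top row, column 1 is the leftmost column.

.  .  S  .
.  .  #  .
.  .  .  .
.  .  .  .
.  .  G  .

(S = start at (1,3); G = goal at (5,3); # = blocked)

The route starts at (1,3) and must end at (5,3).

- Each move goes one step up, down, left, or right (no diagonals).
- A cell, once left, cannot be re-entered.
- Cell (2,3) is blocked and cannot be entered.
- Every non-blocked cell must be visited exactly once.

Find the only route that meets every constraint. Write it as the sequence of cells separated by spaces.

(1,3) (1,4) (2,4) (3,4) (3,3) (3,2) (2,2) (1,2) (1,1) (2,1) (3,1) (4,1) (5,1) (5,2) (4,2) (4,3) (4,4) (5,4) (5,3)

Need to visit all 19 open cells exactly once, starting at (1,3) and ending at (5,3).
Cell (1,4) has only two open neighbours ((2,4) and (1,3)), so the path must pass straight through it: one of those is the cell it's entered from and the other is where it exits.
Route from (1,3): right 1 to (1,4), down 2 to (3,4), left 2 to (3,2), up 2 to (1,2), left 1 to (1,1), down 4 to (5,1), right 1 to (5,2), up 1 to (4,2), right 2 to (4,4), down 1 to (5,4), left 1 to (5,3) — 18 moves in all.
Check: all 19 open cells covered.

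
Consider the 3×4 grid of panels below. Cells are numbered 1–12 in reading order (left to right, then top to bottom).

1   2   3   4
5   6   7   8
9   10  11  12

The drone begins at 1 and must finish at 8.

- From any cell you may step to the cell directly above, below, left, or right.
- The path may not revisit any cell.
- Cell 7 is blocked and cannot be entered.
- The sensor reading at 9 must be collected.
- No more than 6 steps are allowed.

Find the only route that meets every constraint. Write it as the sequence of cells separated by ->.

1 -> 5 -> 9 -> 10 -> 11 -> 12 -> 8

The 6-move cap with required stops at 9 leaves no slack for detours.
Route from 1: down 2 to 9, right 3 to 12, up 1 to 8 — 6 moves in all.
Check: all required cells visited; 6 ≤ 6 moves.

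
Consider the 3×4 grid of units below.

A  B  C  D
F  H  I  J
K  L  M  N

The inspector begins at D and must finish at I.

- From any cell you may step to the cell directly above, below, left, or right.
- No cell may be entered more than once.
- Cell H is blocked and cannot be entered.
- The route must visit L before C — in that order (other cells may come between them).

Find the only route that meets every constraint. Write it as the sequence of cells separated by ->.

The waypoints must appear in the order L, C, with no cell reused.
Route from D: down 2 to N, left 3 to K, up 2 to A, right 2 to C, down 1 to I — 10 moves in all.
Check: order respected (L at step 4, C at step 9).

D -> J -> N -> M -> L -> K -> F -> A -> B -> C -> I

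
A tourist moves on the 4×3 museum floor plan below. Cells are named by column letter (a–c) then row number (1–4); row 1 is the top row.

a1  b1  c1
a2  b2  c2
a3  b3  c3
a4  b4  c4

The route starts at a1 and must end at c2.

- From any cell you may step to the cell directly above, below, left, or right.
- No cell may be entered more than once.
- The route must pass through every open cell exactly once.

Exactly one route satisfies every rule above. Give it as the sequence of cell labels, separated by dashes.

a1 - a2 - a3 - a4 - b4 - c4 - c3 - b3 - b2 - b1 - c1 - c2

Need to visit all 12 open cells exactly once, starting at a1 and ending at c2.
Route from a1: 3× down (reaching a4), 2× right (reaching c4), up to c3, left to b3, 2× up (reaching b1), right to c1, down to c2 — 11 moves in all.
Check: all 12 open cells covered.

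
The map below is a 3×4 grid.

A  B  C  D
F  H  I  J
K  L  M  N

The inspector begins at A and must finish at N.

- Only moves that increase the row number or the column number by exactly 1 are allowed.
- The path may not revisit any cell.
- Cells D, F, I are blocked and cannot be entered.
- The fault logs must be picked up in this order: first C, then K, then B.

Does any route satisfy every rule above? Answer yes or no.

no

K lies to the left of C, so going from C to K would need a leftward move — but moves only go right/down, so C cannot be visited before K.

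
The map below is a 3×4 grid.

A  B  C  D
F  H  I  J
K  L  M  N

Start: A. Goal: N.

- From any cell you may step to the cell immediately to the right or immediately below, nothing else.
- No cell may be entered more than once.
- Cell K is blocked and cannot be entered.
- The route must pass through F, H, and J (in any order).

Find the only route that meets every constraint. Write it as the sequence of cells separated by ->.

A -> F -> H -> I -> J -> N

Moves only go right or down, so the column and row indices never decrease.
Route from A: down to F, 3× right (reaching J), down to N — 5 moves in all.
Check: all required cells visited.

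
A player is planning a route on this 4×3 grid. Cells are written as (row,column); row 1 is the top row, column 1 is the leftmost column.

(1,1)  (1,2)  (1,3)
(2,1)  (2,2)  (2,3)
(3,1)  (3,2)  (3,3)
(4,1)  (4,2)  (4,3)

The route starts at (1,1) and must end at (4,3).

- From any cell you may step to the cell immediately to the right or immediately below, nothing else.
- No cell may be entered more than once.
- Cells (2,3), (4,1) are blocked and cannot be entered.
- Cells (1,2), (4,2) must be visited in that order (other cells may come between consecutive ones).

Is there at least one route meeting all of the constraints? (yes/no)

One route that works: (1,1) → (1,2) → (2,2) → (3,2) → (4,2) → (4,3).

yes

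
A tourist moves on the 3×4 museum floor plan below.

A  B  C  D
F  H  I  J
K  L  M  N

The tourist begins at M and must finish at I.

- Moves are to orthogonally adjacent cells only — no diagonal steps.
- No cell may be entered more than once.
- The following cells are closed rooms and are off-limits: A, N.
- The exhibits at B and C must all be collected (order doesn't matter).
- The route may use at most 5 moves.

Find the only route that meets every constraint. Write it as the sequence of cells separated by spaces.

M L H B C I

Any route must reach B and C and still end at I within 5 moves, so the order of the required stops is forced.
Route from M: left to L, 2× up (reaching B), right to C, down to I — 5 moves in all.
Check: all required cells visited; 5 ≤ 5 moves.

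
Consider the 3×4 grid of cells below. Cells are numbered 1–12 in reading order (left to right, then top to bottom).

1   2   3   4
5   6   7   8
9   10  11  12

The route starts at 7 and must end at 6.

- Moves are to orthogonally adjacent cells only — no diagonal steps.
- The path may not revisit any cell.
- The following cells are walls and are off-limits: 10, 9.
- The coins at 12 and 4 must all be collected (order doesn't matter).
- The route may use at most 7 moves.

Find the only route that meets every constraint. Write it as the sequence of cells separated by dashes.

7 - 11 - 12 - 8 - 4 - 3 - 2 - 6

The budget equals the shortest possible length, so every move has to be on a shortest route through the required cells.
Route from 7: down to 11, right to 12, 2× up (reaching 4), 2× left (reaching 2), down to 6 — 7 moves in all.
Check: all required cells visited; 7 ≤ 7 moves.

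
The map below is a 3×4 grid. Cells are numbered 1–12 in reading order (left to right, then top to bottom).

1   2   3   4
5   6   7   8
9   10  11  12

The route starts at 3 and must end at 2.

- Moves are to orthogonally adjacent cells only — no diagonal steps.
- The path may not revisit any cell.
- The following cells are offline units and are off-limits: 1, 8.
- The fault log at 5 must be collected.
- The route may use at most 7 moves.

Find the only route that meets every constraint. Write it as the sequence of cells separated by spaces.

Any route must reach 5 and still end at 2 within 7 moves, so the order of the required stops is forced.
Route from 3: 2× down (reaching 11), 2× left (reaching 9), up to 5, right to 6, up to 2 — 7 moves in all.
Check: all required cells visited; 7 ≤ 7 moves.

3 7 11 10 9 5 6 2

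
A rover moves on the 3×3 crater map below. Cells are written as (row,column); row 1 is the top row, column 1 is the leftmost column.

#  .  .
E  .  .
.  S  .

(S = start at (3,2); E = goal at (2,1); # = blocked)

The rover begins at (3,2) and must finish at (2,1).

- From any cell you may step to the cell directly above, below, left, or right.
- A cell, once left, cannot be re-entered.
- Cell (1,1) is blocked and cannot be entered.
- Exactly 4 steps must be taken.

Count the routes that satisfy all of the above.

Need simple routes of exactly 4 moves from (3,2) to (2,1) (Manhattan distance 2, so 1 moves are spent on a detour and 1 undoing it).
Enumerating: (3,2) (3,3) (2,3) (2,2) (2,1).
That gives 1 route.

1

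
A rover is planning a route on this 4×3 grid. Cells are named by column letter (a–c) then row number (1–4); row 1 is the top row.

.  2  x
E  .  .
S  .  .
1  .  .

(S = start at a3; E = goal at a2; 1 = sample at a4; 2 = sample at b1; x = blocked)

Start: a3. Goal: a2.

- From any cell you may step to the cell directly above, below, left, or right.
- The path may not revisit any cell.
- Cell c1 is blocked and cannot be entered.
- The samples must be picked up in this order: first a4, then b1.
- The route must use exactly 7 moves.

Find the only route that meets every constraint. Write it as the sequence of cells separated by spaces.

a3 a4 b4 b3 b2 b1 a1 a2

The waypoints must appear in the order a4, b1, with no cell reused.
Route from a3: down 1 to a4, right 1 to b4, up 3 to b1, left 1 to a1, down 1 to a2 — 7 moves in all.
Check: order respected (1 at step 1, 2 at step 5); 7 moves as required.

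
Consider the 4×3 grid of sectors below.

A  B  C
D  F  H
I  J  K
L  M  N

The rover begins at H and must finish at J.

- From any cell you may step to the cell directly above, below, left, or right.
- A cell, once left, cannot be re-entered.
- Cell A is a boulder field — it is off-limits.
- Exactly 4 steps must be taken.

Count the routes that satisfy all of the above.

3

Need simple routes of exactly 4 moves from H to J (Manhattan distance 2, so 1 moves are spent on a detour and 1 undoing it).
Enumerating: H C B F J | H K N M J | H F D I J.
That gives 3 routes.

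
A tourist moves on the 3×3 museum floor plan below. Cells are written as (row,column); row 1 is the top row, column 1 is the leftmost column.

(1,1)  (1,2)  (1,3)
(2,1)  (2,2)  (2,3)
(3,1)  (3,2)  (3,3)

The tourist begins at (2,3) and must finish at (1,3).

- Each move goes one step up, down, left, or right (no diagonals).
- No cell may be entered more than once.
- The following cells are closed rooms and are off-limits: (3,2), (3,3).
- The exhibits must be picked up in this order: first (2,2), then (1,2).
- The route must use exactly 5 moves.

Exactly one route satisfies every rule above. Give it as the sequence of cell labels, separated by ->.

(2,3) -> (2,2) -> (2,1) -> (1,1) -> (1,2) -> (1,3)

The waypoints must appear in the order (2,2), (1,2), with no cell reused.
Route from (2,3): left 2 to (2,1), up 1 to (1,1), right 2 to (1,3) — 5 moves in all.
Check: order respected ((2,2) at step 1, (1,2) at step 4); 5 moves as required.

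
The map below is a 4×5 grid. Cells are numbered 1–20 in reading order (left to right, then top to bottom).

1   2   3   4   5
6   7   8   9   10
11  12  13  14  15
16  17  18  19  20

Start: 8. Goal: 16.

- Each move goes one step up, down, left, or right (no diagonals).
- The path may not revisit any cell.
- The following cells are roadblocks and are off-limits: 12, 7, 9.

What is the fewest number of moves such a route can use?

The Manhattan distance from 8 to 16 is |2−4| + |3−1| = 4, so at least 4 moves are needed.
A route of 4 moves achieves this: 8 → 13 → 18 → 17 → 16.
Since 4 matches the lower bound, it is optimal.

4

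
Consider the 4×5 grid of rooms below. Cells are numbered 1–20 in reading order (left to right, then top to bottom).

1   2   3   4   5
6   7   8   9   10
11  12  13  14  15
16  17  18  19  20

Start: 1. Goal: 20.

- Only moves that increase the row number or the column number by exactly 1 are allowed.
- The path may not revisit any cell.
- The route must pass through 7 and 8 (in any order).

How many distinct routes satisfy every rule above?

A right/down-only route from 1 to 20 makes exactly 3 down-moves and 4 right-moves in some order.
With no other constraints that would be C(7,3) = 35 routes.
A monotone route can only reach the required cells in the order 7, 8, so split there and multiply the segment counts: 1→7: 2; 7→8: 1; 8→20: 6; product = 12.
That gives 12 routes.

12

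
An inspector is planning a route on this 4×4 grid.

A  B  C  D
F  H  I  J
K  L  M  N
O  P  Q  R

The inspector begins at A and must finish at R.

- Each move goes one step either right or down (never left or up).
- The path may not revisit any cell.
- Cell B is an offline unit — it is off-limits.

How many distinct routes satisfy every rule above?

10

A right/down-only route from A to R makes exactly 3 down-moves and 3 right-moves in some order.
With no other constraints that would be C(6,3) = 20 routes.
Subtract routes through each blocked cell (inclusion–exclusion for overlaps): − through B: 10 → 10.
That gives 10 routes.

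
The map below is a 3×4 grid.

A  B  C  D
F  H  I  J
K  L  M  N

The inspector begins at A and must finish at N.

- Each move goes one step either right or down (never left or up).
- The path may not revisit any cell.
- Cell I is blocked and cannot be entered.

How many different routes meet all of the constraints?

A right/down-only route from A to N makes exactly 2 down-moves and 3 right-moves in some order.
With no other constraints that would be C(5,2) = 10 routes.
Subtract routes through each blocked cell (inclusion–exclusion for overlaps): − through I: 6 → 4.
That gives 4 routes.

4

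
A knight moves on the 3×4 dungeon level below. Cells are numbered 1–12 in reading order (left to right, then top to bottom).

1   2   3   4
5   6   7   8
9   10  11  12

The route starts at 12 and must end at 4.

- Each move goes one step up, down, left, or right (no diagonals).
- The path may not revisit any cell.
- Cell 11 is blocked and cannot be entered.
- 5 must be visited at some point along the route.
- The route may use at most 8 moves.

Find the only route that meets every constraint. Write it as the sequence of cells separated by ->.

Any route must reach 5 and still end at 4 within 8 moves, so the order of the required stops is forced.
Route from 12: up 1 to 8, left 3 to 5, up 1 to 1, right 3 to 4 — 8 moves in all.
Check: all required cells visited; 8 ≤ 8 moves.

12 -> 8 -> 7 -> 6 -> 5 -> 1 -> 2 -> 3 -> 4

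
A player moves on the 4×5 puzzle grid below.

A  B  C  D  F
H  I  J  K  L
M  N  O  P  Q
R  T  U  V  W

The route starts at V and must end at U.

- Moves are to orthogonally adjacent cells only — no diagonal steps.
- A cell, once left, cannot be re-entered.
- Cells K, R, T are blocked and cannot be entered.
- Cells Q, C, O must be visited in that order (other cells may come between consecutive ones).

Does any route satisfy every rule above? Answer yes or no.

yes

One route that works: V → P → Q → L → F → D → C → J → O → U.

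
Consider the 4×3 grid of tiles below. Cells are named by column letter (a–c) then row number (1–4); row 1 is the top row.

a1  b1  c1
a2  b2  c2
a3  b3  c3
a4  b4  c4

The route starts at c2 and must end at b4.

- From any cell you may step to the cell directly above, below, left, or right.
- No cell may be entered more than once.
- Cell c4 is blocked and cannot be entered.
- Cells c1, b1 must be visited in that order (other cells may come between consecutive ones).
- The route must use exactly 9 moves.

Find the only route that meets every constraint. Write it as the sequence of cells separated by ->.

The waypoints must appear in the order c1, b1, with no cell reused.
Route from c2: up to c1, 2× left (reaching a1), down to a2, right to b2, down to b3, left to a3, down to a4, right to b4 — 9 moves in all.
Check: order respected (c1 at step 1, b1 at step 2); 9 moves as required.

c2 -> c1 -> b1 -> a1 -> a2 -> b2 -> b3 -> a3 -> a4 -> b4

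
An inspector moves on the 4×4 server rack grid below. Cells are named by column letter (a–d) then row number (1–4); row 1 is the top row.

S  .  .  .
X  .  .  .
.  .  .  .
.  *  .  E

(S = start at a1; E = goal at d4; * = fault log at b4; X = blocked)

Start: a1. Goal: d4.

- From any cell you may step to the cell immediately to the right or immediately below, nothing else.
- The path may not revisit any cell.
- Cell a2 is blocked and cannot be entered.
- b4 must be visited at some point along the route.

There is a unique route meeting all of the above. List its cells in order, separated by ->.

Moves only go right or down, so the column and row indices never decrease.
Route from a1: right 1 to b1, down 3 to b4, right 2 to d4 — 6 moves in all.
Check: all required cells visited.

a1 -> b1 -> b2 -> b3 -> b4 -> c4 -> d4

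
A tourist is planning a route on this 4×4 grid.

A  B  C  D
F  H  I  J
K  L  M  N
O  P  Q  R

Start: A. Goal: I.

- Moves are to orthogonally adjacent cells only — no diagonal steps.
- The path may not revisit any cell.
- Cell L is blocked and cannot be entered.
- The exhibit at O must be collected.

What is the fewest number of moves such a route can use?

Any route passes through O somewhere between A and I. Summing Manhattan distances along the two legs (A → O → I) gives a lower bound of 3 + 4 = 7 moves.
A route of 7 moves achieves this: A → F → K → O → P → Q → M → I.
Since 7 matches the lower bound, it is optimal.

7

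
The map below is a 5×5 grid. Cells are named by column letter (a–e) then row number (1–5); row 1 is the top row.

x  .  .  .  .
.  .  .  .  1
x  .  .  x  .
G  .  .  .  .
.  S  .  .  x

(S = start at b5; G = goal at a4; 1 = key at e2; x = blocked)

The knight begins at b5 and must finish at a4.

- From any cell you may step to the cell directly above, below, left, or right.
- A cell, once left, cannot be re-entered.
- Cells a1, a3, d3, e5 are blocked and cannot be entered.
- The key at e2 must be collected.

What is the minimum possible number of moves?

12

Any route passes through e2 somewhere between b5 and a4. Summing Manhattan distances along the two legs (b5 → e2 → a4) gives a lower bound of 6 + 6 = 12 moves.
A route of 12 moves achieves this: b5 → c5 → c4 → d4 → e4 → e3 → e2 → d2 → c2 → c3 → b3 → b4 → a4.
Since 12 matches the lower bound, it is optimal.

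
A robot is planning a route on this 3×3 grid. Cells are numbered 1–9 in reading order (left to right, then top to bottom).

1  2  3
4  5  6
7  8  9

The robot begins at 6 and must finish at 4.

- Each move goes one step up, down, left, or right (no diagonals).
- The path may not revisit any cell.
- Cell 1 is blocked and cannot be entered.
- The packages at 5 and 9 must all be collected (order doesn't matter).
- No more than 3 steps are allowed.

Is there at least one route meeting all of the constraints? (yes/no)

no

Even ignoring the no-revisit rule, getting from 6 to 4, taking the cheapest ordering 6 → 9 → 5 → 4 needs at least 1 + 2 + 1 = 4 moves (Manhattan distance per leg), which exceeds the 3-move limit.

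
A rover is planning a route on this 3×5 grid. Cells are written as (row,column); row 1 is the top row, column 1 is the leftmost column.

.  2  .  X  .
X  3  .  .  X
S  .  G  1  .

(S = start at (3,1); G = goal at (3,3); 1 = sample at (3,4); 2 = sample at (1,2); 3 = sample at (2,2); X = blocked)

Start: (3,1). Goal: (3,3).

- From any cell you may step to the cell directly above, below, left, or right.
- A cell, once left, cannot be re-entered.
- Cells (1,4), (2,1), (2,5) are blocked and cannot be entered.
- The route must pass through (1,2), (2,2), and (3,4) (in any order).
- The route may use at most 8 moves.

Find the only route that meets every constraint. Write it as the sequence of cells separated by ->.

The budget equals the shortest possible length, so every move has to be on a shortest route through the required cells.
Route from (3,1): right 1 to (3,2), up 2 to (1,2), right 1 to (1,3), down 1 to (2,3), right 1 to (2,4), down 1 to (3,4), left 1 to (3,3) — 8 moves in all.
Check: all required cells visited; 8 ≤ 8 moves.

(3,1) -> (3,2) -> (2,2) -> (1,2) -> (1,3) -> (2,3) -> (2,4) -> (3,4) -> (3,3)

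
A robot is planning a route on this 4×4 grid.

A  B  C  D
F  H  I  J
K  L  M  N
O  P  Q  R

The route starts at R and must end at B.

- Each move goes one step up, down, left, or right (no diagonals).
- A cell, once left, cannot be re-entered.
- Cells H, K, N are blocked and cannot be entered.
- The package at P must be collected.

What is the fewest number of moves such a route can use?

Any route passes through P somewhere between R and B. Summing Manhattan distances along the two legs (R → P → B) gives a lower bound of 2 + 3 = 5 moves.
That bound ignores the blocked cells. Measuring each leg by the fewest moves that actually steer around them (R→P: 2; P→B: 5) raises the lower bound to 7.
A route of 7 moves exists: R → Q → P → L → M → I → C → B.
Since 7 matches that lower bound, it is optimal.

7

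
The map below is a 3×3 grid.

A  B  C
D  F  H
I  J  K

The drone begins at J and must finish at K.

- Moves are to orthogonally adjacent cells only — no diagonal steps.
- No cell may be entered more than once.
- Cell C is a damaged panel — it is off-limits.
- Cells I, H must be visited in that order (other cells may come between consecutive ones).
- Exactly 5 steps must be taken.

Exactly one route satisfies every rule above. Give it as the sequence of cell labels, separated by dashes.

J - I - D - F - H - K

The waypoints must appear in the order I, H, with no cell reused.
Route from J: left 1 to I, up 1 to D, right 2 to H, down 1 to K — 5 moves in all.
Check: order respected (I at step 1, H at step 4); 5 moves as required.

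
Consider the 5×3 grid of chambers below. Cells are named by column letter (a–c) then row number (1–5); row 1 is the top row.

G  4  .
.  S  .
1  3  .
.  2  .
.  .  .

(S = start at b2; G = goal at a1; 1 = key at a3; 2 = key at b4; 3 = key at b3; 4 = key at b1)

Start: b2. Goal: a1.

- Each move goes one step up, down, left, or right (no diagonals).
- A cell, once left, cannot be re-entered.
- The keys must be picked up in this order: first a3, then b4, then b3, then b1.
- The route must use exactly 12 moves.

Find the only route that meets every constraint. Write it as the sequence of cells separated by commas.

b2, a2, a3, a4, a5, b5, b4, b3, c3, c2, c1, b1, a1

The waypoints must appear in the order a3, b4, b3, b1, with no cell reused.
Route from b2: left 1 to a2, down 3 to a5, right 1 to b5, up 2 to b3, right 1 to c3, up 2 to c1, left 2 to a1 — 12 moves in all.
Check: order respected (1 at step 2, 2 at step 6, 3 at step 7, 4 at step 11); 12 moves as required.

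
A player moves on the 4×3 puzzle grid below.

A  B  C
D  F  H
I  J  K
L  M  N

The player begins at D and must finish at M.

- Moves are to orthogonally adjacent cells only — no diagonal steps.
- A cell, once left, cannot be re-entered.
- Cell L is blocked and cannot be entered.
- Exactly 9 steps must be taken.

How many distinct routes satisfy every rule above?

2

Need simple routes of exactly 9 moves from D to M (Manhattan distance 3, so 3 moves are spent on a detour and 3 undoing it).
Enumerating: D A B C H F J K N M | D I J F B C H K N M.
That gives 2 routes.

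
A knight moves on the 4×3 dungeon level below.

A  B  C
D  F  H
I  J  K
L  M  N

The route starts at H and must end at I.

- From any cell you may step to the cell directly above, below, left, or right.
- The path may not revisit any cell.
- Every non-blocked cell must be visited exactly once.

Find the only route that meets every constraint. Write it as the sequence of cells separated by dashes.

Need to visit all 12 open cells exactly once, starting at H and ending at I.
Cell C has only two open neighbours (H and B), so the path must pass straight through it: one of those is the cell it's entered from and the other is where it exits.
Route from H: up to C, 2× left (reaching A), down to D, right to F, down to J, right to K, down to N, 2× left (reaching L), up to I — 11 moves in all.
Check: all 12 open cells covered.

H - C - B - A - D - F - J - K - N - M - L - I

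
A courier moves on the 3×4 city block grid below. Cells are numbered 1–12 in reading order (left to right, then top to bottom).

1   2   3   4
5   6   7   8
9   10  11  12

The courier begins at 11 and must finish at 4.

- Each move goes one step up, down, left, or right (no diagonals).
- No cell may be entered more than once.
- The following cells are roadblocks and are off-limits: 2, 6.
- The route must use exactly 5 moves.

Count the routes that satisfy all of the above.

Need simple routes of exactly 5 moves from 11 to 4 (Manhattan distance 3, so 1 moves are spent on a detour and 1 undoing it).
Enumerating: 11 12 8 7 3 4.
That gives 1 route.

1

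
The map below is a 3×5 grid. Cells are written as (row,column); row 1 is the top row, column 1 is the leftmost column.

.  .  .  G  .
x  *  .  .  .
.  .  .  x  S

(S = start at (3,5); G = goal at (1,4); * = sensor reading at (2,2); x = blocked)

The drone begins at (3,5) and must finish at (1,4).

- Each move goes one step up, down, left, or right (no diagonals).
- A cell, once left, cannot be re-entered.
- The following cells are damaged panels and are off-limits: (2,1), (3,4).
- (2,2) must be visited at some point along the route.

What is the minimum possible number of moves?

Any route passes through (2,2) somewhere between (3,5) and (1,4). Summing Manhattan distances along the two legs ((3,5) → (2,2) → (1,4)) gives a lower bound of 4 + 3 = 7 moves.
A route of 7 moves achieves this: (3,5) → (2,5) → (2,4) → (2,3) → (2,2) → (1,2) → (1,3) → (1,4).
Since 7 matches the lower bound, it is optimal.

7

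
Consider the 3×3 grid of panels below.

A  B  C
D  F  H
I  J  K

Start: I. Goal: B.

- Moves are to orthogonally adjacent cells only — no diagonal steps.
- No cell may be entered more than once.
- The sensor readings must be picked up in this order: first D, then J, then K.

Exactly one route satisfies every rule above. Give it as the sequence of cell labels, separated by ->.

The waypoints must appear in the order D, J, K, with no cell reused.
Route from I: up to D, right to F, down to J, right to K, 2× up (reaching C), left to B — 7 moves in all.
Check: order respected (D at step 1, J at step 3, K at step 4).

I -> D -> F -> J -> K -> H -> C -> B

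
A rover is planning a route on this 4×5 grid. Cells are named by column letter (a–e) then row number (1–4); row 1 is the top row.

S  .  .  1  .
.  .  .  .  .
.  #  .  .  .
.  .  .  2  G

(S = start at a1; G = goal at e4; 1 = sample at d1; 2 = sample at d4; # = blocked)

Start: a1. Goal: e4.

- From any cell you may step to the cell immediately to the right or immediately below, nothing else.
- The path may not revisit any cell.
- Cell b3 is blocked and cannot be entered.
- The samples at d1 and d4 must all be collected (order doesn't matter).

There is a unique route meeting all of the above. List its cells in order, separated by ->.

a1 -> b1 -> c1 -> d1 -> d2 -> d3 -> d4 -> e4

Moves only go right or down, so the column and row indices never decrease.
Route from a1: right 3 to d1, down 3 to d4, right 1 to e4 — 7 moves in all.
Check: all required cells visited.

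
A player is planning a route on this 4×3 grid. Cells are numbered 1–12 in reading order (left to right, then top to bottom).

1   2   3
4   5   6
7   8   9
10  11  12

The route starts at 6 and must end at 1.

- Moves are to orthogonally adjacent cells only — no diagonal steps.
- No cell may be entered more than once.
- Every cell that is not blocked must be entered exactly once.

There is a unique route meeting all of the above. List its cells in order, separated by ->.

Need to visit all 12 open cells exactly once, starting at 6 and ending at 1.
Cell 10 has only two open neighbours (7 and 11), so the path must pass straight through it: one of those is the cell it's entered from and the other is where it exits.
Route from 6: up 1 to 3, left 1 to 2, down 2 to 8, right 1 to 9, down 1 to 12, left 2 to 10, up 3 to 1 — 11 moves in all.
Check: all 12 open cells covered.

6 -> 3 -> 2 -> 5 -> 8 -> 9 -> 12 -> 11 -> 10 -> 7 -> 4 -> 1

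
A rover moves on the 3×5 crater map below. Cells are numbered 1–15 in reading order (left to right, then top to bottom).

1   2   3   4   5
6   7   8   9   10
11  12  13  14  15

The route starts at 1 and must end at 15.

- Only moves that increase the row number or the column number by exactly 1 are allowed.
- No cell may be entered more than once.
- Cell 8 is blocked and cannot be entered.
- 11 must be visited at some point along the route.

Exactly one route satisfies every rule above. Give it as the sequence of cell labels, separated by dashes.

1 - 6 - 11 - 12 - 13 - 14 - 15

Moves only go right or down, so the column and row indices never decrease.
Route from 1: 2× down (reaching 11), 4× right (reaching 15) — 6 moves in all.
Check: all required cells visited.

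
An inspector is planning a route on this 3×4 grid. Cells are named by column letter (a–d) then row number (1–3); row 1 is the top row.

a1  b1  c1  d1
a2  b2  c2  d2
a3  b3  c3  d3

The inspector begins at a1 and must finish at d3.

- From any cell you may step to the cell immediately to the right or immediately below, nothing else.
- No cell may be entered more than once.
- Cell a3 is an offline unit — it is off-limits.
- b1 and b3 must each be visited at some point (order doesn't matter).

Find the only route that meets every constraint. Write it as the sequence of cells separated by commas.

a1, b1, b2, b3, c3, d3

Moves only go right or down, so the column and row indices never decrease.
Route from a1: right 1 to b1, down 2 to b3, right 2 to d3 — 5 moves in all.
Check: all required cells visited.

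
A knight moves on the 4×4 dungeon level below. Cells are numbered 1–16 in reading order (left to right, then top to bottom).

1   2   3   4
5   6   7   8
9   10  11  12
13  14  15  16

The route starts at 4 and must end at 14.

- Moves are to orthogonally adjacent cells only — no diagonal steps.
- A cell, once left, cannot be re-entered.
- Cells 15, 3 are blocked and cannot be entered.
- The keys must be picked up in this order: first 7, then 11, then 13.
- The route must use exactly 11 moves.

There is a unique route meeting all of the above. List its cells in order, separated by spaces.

4 8 7 11 10 6 2 1 5 9 13 14

The waypoints must appear in the order 7, 11, 13, with no cell reused.
Route from 4: down to 8, left to 7, down to 11, left to 10, 2× up (reaching 2), left to 1, 3× down (reaching 13), right to 14 — 11 moves in all.
Check: order respected (7 at step 2, 11 at step 3, 13 at step 10); 11 moves as required.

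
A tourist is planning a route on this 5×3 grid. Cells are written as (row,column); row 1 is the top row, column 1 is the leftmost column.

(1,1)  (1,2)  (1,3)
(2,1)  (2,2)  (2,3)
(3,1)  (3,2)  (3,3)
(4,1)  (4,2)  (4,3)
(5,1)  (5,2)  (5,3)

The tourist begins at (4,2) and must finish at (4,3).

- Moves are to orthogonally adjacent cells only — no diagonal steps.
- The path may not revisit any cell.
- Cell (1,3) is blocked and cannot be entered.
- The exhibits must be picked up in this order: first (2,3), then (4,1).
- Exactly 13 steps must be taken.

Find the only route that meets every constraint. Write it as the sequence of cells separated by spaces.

The waypoints must appear in the order (2,3), (4,1), with no cell reused.
Route from (4,2): up to (3,2), right to (3,3), up to (2,3), left to (2,2), up to (1,2), left to (1,1), 4× down (reaching (5,1)), 2× right (reaching (5,3)), up to (4,3) — 13 moves in all.
Check: order respected ((2,3) at step 3, (4,1) at step 9); 13 moves as required.

(4,2) (3,2) (3,3) (2,3) (2,2) (1,2) (1,1) (2,1) (3,1) (4,1) (5,1) (5,2) (5,3) (4,3)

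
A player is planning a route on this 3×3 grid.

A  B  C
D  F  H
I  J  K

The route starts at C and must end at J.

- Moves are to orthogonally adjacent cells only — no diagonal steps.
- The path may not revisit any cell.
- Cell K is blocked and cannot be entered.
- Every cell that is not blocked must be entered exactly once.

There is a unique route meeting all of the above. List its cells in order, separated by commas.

C, H, F, B, A, D, I, J

Need to visit all 8 open cells exactly once, starting at C and ending at J.
Cell H has only two open neighbours (C and F), so the path must pass straight through it: one of those is the cell it's entered from and the other is where it exits.
Route from C: down 1 to H, left 1 to F, up 1 to B, left 1 to A, down 2 to I, right 1 to J — 7 moves in all.
Check: all 8 open cells covered.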